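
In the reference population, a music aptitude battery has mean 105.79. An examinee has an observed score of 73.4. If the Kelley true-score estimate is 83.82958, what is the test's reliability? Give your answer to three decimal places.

T̂ = ρX + (1 − ρ)μ  ⇒  T̂ − μ = ρ(X − μ)
ρ = (T̂ − μ)/(X − μ) = (83.82958 − 105.79) / (73.4 − 105.79) = -21.96042 / -32.39 = 0.67800

0.678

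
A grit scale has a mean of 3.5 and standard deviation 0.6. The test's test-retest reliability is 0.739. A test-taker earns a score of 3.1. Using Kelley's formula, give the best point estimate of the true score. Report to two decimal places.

3.20

T̂ = ρX + (1 − ρ)μ
  = 0.739 × 3.1 + 0.261 × 3.5
  = 2.2909 + 0.9135
  = 3.204
  ≈ 3.20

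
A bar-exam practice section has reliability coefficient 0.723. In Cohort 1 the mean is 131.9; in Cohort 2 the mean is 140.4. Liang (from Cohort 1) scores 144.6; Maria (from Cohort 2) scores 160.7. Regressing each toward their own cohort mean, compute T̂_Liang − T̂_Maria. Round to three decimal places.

T̂_Liang = 0.723(144.6) + 0.277(131.9) = 141.08210
T̂_Maria = 0.723(160.7) + 0.277(140.4) = 155.07690
Difference = 141.08210 − 155.07690 = -13.99480

-13.995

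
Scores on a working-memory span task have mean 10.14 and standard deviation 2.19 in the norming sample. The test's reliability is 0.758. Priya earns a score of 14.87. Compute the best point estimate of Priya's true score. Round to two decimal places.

T̂ = ρX + (1 − ρ)μ
  = 0.758 × 14.87 + 0.242 × 10.14
  = 11.27146 + 2.45388
  = 13.725
  ≈ 13.73

13.73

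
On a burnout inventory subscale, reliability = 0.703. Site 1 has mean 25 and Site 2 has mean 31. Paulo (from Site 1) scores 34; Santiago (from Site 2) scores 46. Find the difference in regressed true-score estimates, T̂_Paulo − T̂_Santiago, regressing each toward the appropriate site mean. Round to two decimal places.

T̂_Paulo = 0.703(34) + 0.297(25) = 31.3270
T̂_Santiago = 0.703(46) + 0.297(31) = 41.5450
Difference = 31.3270 − 41.5450 = -10.2180

-10.22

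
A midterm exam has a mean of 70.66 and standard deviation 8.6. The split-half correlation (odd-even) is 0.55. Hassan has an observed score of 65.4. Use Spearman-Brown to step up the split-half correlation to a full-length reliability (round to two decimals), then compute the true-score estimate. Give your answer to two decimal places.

66.93

Spearman-Brown: ρ = 2r/(1 + r) = 2(0.55)/(1 + 0.55) = 1.100/1.55 = 0.7097 → 0.71
T̂ = ρX + (1 − ρ)μ
  = 0.71 × 65.4 + 0.29 × 70.66
  = 46.434 + 20.4914
  = 66.925
  ≈ 66.93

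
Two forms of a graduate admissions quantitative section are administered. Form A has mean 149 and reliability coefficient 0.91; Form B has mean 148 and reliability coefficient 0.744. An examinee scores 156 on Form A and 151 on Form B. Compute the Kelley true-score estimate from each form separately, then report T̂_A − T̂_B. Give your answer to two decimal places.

T̂_A = 0.91(156) + 0.09(149) = 155.3700
T̂_B = 0.744(151) + 0.256(148) = 150.2320
T̂_A − T̂_B = 5.1380

5.14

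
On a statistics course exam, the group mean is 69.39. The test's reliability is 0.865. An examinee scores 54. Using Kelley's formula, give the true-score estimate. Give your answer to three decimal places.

Weight the observed score by reliability and the mean by (1 − reliability): T̂ = 0.865·54 + 0.135·69.39 = 46.710 + 9.36765 = 56.0777.

56.078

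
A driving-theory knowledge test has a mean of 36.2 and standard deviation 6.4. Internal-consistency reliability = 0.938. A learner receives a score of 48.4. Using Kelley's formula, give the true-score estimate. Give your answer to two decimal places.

T̂ = 0.938(48.4) + 0.062(36.2) = 45.3992 + 2.2444 = 47.644 → 47.64

47.64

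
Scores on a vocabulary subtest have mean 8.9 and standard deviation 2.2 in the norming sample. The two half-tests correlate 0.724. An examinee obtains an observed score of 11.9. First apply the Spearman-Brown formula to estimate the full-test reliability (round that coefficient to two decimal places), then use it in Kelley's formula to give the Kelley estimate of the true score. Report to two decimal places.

11.42

Spearman-Brown: ρ = 2r/(1 + r) = 2(0.724)/(1 + 0.724) = 1.4480/1.724 = 0.8399 → 0.84
T̂ = ρX + (1 − ρ)μ
  = 0.84 × 11.9 + 0.16 × 8.9
  = 9.996 + 1.424
  = 11.420
  ≈ 11.42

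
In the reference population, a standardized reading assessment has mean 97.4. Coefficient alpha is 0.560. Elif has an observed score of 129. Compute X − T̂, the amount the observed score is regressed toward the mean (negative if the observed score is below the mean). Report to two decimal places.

13.90

T̂ = ρX + (1 − ρ)μ
  = 0.560 × 129 + 0.440 × 97.4
  = 72.240 + 42.8560
  = 115.0960
  ≈ 115.096
X − T̂ = 129 − 115.096 = 13.904 → 13.90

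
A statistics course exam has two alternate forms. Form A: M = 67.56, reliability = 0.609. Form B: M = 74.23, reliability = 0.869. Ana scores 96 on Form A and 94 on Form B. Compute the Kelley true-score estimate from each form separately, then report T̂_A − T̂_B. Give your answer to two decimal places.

-6.53

T̂_A = 0.609(96) + 0.391(67.56) = 84.8800
T̂_B = 0.869(94) + 0.131(74.23) = 91.4101
T̂_A − T̂_B = -6.5302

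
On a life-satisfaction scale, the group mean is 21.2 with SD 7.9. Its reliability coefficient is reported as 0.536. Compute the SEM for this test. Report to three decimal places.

SEM = SD · √(1 − ρ) = 7.9 × √0.464 = 7.9 × 0.6812 = 5.3813

5.381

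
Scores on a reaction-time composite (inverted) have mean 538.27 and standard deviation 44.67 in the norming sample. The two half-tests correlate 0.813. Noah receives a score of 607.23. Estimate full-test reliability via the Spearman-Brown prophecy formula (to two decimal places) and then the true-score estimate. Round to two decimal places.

Spearman-Brown: ρ = 2r/(1 + r) = 2(0.813)/(1 + 0.813) = 1.6260/1.813 = 0.8969 → 0.90
T̂ = ρX + (1 − ρ)μ
  = 0.90 × 607.23 + 0.10 × 538.27
  = 546.5070 + 53.8270
  = 600.334
  ≈ 600.33

600.33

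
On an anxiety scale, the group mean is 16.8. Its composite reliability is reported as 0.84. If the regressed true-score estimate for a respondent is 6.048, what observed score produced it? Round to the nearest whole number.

4

T̂ = ρX + (1 − ρ)μ  ⇒  X = (T̂ − (1 − ρ)μ) / ρ
X = (6.048 − 0.16 × 16.8) / 0.84 = (6.048 − 2.688) / 0.84 = 3.360 / 0.84 = 4.00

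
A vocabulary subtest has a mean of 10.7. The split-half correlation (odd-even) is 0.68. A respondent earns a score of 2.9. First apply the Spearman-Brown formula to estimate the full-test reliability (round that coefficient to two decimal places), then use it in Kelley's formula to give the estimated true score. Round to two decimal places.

4.38

Spearman-Brown: ρ = 2r/(1 + r) = 2(0.68)/(1 + 0.68) = 1.360/1.68 = 0.8095 → 0.81
Kelley's formula gives T̂ = 0.81·2.9 + 0.19·10.7 = 2.349 + 2.033 = 4.382.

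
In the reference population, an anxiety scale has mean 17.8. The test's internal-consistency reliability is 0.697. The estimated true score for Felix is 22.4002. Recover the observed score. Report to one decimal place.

T̂ = ρX + (1 − ρ)μ  ⇒  X = (T̂ − (1 − ρ)μ) / ρ
X = (22.4002 − 0.303 × 17.8) / 0.697 = (22.4002 − 5.3934) / 0.697 = 17.0068 / 0.697 = 24.400

24.4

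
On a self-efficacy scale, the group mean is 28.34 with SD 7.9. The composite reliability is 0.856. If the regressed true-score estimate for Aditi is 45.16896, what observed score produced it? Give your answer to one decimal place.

T̂ = ρX + (1 − ρ)μ  ⇒  X = (T̂ − (1 − ρ)μ) / ρ
X = (45.16896 − 0.144 × 28.34) / 0.856 = (45.16896 − 4.08096) / 0.856 = 41.08800 / 0.856 = 48.000

48.0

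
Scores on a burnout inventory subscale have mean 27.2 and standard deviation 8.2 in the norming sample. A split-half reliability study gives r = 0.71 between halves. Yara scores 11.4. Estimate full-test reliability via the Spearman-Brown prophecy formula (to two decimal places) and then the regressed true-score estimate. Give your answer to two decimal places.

14.09

Spearman-Brown: ρ = 2r/(1 + r) = 2(0.71)/(1 + 0.71) = 1.420/1.71 = 0.8304 → 0.83
T̂ = 0.83(11.4) + 0.17(27.2) = 9.462 + 4.624 = 14.086 → 14.09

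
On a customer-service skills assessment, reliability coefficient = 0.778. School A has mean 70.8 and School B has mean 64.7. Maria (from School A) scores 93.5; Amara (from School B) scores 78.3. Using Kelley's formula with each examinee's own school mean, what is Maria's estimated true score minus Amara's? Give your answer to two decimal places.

13.18

T̂_Maria = 0.778(93.5) + 0.222(70.8) = 88.4606
T̂_Amara = 0.778(78.3) + 0.222(64.7) = 75.2808
Difference = 88.4606 − 75.2808 = 13.1798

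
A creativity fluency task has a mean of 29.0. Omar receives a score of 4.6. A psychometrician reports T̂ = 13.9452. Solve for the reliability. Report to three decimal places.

0.617

T̂ = ρX + (1 − ρ)μ  ⇒  T̂ − μ = ρ(X − μ)
ρ = (T̂ − μ)/(X − μ) = (13.9452 − 29.0) / (4.6 − 29.0) = -15.0548 / -24.4 = 0.61700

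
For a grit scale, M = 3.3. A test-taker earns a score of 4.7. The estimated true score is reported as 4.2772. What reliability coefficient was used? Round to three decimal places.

0.698

T̂ = ρX + (1 − ρ)μ  ⇒  T̂ − μ = ρ(X − μ)
ρ = (T̂ − μ)/(X − μ) = (4.2772 − 3.3) / (4.7 − 3.3) = 0.9772 / 1.4 = 0.69800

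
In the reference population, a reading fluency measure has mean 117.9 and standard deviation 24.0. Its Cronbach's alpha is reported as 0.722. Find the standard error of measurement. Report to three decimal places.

SEM = SD · √(1 − ρ) = 24.0 × √0.278 = 24.0 × 0.5273 = 12.6542

12.654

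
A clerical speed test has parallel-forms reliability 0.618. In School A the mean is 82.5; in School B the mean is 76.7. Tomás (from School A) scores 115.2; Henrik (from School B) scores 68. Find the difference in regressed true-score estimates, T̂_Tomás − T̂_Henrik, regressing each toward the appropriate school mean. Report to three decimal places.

T̂_Tomás = 0.618(115.2) + 0.382(82.5) = 102.70860
T̂_Henrik = 0.618(68) + 0.382(76.7) = 71.32340
Difference = 102.70860 − 71.32340 = 31.38520

31.385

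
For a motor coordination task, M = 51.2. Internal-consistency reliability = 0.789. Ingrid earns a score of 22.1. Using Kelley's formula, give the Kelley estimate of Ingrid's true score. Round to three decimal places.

T̂ = ρX + (1 − ρ)μ
  = 0.789 × 22.1 + 0.211 × 51.2
  = 17.4369 + 10.8032
  = 28.2401
  ≈ 28.240

28.240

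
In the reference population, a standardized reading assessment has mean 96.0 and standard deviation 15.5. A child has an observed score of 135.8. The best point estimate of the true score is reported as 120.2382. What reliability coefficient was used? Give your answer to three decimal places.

T̂ = ρX + (1 − ρ)μ  ⇒  T̂ − μ = ρ(X − μ)
ρ = (T̂ − μ)/(X − μ) = (120.2382 − 96.0) / (135.8 − 96.0) = 24.2382 / 39.8 = 0.60900

0.609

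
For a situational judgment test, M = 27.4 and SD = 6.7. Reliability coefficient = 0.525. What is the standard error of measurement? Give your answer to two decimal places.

4.62

SEM = SD · √(1 − ρ) = 6.7 × √0.475 = 6.7 × 0.6892 = 4.618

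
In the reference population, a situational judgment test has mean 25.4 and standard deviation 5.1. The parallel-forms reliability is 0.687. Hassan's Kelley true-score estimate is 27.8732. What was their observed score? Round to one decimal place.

T̂ = ρX + (1 − ρ)μ  ⇒  X = (T̂ − (1 − ρ)μ) / ρ
X = (27.8732 − 0.313 × 25.4) / 0.687 = (27.8732 − 7.9502) / 0.687 = 19.9230 / 0.687 = 29.000

29.0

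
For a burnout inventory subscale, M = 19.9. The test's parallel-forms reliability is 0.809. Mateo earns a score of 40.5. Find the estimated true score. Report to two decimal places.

T̂ = 0.809(40.5) + 0.191(19.9) = 32.7645 + 3.8009 = 36.565 → 36.57

36.57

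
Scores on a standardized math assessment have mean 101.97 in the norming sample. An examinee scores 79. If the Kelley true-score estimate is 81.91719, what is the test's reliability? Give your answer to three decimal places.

0.873

T̂ = ρX + (1 − ρ)μ  ⇒  T̂ − μ = ρ(X − μ)
ρ = (T̂ − μ)/(X − μ) = (81.91719 − 101.97) / (79 − 101.97) = -20.05281 / -22.97 = 0.87300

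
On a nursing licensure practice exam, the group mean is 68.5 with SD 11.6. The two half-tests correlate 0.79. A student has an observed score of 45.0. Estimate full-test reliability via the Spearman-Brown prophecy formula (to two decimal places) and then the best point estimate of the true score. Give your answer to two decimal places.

Spearman-Brown: ρ = 2r/(1 + r) = 2(0.79)/(1 + 0.79) = 1.580/1.79 = 0.8827 → 0.88
T̂ = ρX + (1 − ρ)μ
  = 0.88 × 45.0 + 0.12 × 68.5
  = 39.600 + 8.220
  = 47.820
  ≈ 47.82

47.82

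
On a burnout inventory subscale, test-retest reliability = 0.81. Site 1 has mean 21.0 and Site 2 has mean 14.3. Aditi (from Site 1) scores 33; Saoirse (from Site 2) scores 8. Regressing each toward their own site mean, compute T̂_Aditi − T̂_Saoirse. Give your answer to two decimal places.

21.52

T̂_Aditi = 0.81(33) + 0.19(21.0) = 30.7200
T̂_Saoirse = 0.81(8) + 0.19(14.3) = 9.1970
Difference = 30.7200 − 9.1970 = 21.5230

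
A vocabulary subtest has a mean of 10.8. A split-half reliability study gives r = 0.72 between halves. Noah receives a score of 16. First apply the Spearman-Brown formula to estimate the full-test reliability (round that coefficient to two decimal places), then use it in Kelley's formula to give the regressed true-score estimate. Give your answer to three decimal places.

15.168

Spearman-Brown: ρ = 2r/(1 + r) = 2(0.72)/(1 + 0.72) = 1.440/1.72 = 0.8372 → 0.84
Kelley's formula gives T̂ = 0.84·16 + 0.16·10.8 = 13.44 + 1.728 = 15.1680.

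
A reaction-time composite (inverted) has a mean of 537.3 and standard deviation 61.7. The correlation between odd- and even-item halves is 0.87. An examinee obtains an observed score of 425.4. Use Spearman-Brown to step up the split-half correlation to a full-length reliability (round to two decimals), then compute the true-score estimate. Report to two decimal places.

433.23

Spearman-Brown: ρ = 2r/(1 + r) = 2(0.87)/(1 + 0.87) = 1.740/1.87 = 0.9305 → 0.93
T̂ = ρX + (1 − ρ)μ
  = 0.93 × 425.4 + 0.07 × 537.3
  = 395.622 + 37.611
  = 433.233
  ≈ 433.23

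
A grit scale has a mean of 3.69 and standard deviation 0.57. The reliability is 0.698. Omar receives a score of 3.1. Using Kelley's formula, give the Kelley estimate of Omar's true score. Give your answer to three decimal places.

3.278

T̂ = ρX + (1 − ρ)μ
  = 0.698 × 3.1 + 0.302 × 3.69
  = 2.1638 + 1.11438
  = 3.2782
  ≈ 3.278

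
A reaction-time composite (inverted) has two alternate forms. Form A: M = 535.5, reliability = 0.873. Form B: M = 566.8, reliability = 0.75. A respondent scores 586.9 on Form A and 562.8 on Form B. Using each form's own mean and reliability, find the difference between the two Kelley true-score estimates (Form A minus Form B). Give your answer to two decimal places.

T̂_A = 0.873(586.9) + 0.127(535.5) = 580.3722
T̂_B = 0.75(562.8) + 0.25(566.8) = 563.8000
T̂_A − T̂_B = 16.5722

16.57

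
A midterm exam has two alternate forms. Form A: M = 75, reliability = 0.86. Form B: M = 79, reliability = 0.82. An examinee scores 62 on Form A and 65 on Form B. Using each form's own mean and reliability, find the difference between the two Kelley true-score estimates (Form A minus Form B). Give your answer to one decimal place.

T̂_A = 0.86(62) + 0.14(75) = 63.820
T̂_B = 0.82(65) + 0.18(79) = 67.520
T̂_A − T̂_B = -3.700

-3.7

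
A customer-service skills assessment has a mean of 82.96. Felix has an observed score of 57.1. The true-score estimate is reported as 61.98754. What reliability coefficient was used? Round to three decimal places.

T̂ = ρX + (1 − ρ)μ  ⇒  T̂ − μ = ρ(X − μ)
ρ = (T̂ − μ)/(X − μ) = (61.98754 − 82.96) / (57.1 − 82.96) = -20.97246 / -25.86 = 0.81100

0.811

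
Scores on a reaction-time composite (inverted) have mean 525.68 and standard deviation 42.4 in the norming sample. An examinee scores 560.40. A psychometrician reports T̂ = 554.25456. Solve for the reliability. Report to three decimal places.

0.823

T̂ = ρX + (1 − ρ)μ  ⇒  T̂ − μ = ρ(X − μ)
ρ = (T̂ − μ)/(X − μ) = (554.25456 − 525.68) / (560.40 − 525.68) = 28.57456 / 34.72 = 0.82300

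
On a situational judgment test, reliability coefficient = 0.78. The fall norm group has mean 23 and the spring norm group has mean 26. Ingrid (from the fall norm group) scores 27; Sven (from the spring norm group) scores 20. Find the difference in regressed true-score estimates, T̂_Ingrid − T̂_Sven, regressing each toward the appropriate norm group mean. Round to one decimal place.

T̂_Ingrid = 0.78(27) + 0.22(23) = 26.120
T̂_Sven = 0.78(20) + 0.22(26) = 21.320
Difference = 26.120 − 21.320 = 4.800

4.8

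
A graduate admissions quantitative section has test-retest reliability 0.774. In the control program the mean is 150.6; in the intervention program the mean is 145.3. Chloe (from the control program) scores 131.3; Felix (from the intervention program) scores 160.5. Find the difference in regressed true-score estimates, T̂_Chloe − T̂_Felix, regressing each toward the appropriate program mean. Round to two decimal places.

T̂_Chloe = 0.774(131.3) + 0.226(150.6) = 135.6618
T̂_Felix = 0.774(160.5) + 0.226(145.3) = 157.0648
Difference = 135.6618 − 157.0648 = -21.4030

-21.40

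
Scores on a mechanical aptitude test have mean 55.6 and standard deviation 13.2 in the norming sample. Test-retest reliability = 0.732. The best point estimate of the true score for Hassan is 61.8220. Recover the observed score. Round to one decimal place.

T̂ = ρX + (1 − ρ)μ  ⇒  X = (T̂ − (1 − ρ)μ) / ρ
X = (61.8220 − 0.268 × 55.6) / 0.732 = (61.8220 − 14.9008) / 0.732 = 46.9212 / 0.732 = 64.100

64.1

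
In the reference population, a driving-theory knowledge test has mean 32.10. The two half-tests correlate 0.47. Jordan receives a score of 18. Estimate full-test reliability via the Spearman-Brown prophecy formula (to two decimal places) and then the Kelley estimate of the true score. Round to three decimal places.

Spearman-Brown: ρ = 2r/(1 + r) = 2(0.47)/(1 + 0.47) = 0.940/1.47 = 0.6395 → 0.64
T̂ = ρX + (1 − ρ)μ
  = 0.64 × 18 + 0.36 × 32.10
  = 11.52 + 11.5560
  = 23.0760
  ≈ 23.076

23.076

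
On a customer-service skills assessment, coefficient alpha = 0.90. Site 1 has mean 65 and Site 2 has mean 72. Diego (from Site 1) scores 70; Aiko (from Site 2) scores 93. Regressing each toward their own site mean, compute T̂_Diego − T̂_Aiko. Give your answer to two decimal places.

T̂_Diego = 0.90(70) + 0.10(65) = 69.5000
T̂_Aiko = 0.90(93) + 0.10(72) = 90.9000
Difference = 69.5000 − 90.9000 = -21.4000

-21.40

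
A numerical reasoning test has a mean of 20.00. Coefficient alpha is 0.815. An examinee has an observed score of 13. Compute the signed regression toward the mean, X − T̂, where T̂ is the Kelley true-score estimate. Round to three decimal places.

-1.295

Regress the observed score toward the mean by the unreliability: T̂ = 0.815·13 + 0.185·20.00 = 10.595 + 3.70000 = 14.29500.
X − T̂ = 13 − 14.2950 = -1.2950 → -1.295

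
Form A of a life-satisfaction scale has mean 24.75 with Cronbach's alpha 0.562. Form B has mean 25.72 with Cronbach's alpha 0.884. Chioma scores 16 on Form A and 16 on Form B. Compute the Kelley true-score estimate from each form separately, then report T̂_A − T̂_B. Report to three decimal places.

2.705

T̂_A = 0.562(16) + 0.438(24.75) = 19.83250
T̂_B = 0.884(16) + 0.116(25.72) = 17.12752
T̂_A − T̂_B = 2.70498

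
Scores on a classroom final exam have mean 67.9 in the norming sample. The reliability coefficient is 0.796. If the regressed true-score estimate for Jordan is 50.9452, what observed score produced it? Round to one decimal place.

T̂ = ρX + (1 − ρ)μ  ⇒  X = (T̂ − (1 − ρ)μ) / ρ
X = (50.9452 − 0.204 × 67.9) / 0.796 = (50.9452 − 13.8516) / 0.796 = 37.0936 / 0.796 = 46.600

46.6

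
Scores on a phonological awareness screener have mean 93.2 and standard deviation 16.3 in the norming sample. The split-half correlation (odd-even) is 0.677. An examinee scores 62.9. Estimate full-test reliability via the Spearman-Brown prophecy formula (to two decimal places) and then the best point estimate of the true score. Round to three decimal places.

68.657

Spearman-Brown: ρ = 2r/(1 + r) = 2(0.677)/(1 + 0.677) = 1.3540/1.677 = 0.8074 → 0.81
T̂ = 0.81(62.9) + 0.19(93.2) = 50.949 + 17.708 = 68.6570 → 68.657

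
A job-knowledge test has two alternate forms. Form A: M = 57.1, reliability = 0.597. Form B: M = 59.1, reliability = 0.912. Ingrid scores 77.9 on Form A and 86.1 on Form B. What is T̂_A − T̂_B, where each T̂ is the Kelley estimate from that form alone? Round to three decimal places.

-14.206

T̂_A = 0.597(77.9) + 0.403(57.1) = 69.51760
T̂_B = 0.912(86.1) + 0.088(59.1) = 83.72400
T̂_A − T̂_B = -14.20640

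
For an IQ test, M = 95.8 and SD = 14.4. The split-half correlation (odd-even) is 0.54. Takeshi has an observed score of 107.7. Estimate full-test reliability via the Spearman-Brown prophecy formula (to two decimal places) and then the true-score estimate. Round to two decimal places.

104.13

Spearman-Brown: ρ = 2r/(1 + r) = 2(0.54)/(1 + 0.54) = 1.080/1.54 = 0.7013 → 0.70
T̂ = 0.70(107.7) + 0.30(95.8) = 75.390 + 28.740 = 104.130 → 104.13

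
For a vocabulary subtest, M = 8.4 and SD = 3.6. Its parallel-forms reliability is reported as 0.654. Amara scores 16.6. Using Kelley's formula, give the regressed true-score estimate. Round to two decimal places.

13.76

Kelley's formula gives T̂ = 0.654·16.6 + 0.346·8.4 = 10.8564 + 2.9064 = 13.763.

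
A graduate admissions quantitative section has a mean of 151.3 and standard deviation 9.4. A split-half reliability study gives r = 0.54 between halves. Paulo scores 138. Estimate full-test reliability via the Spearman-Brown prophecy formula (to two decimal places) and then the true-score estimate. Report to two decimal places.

141.99

Spearman-Brown: ρ = 2r/(1 + r) = 2(0.54)/(1 + 0.54) = 1.080/1.54 = 0.7013 → 0.70
T̂ = 0.70(138) + 0.30(151.3) = 96.60 + 45.390 = 141.990 → 141.99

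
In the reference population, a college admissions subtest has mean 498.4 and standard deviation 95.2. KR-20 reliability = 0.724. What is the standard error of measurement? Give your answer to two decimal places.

50.01

SEM = SD · √(1 − ρ) = 95.2 × √0.276 = 95.2 × 0.5254 = 50.014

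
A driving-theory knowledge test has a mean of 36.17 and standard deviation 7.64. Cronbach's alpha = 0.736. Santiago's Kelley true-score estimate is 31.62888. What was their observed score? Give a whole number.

T̂ = ρX + (1 − ρ)μ  ⇒  X = (T̂ − (1 − ρ)μ) / ρ
X = (31.62888 − 0.264 × 36.17) / 0.736 = (31.62888 − 9.54888) / 0.736 = 22.08000 / 0.736 = 30.00

30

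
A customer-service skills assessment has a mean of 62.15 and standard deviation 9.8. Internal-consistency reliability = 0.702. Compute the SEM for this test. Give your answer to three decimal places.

5.350

SEM = SD · √(1 − ρ) = 9.8 × √0.298 = 9.8 × 0.5459 = 5.3498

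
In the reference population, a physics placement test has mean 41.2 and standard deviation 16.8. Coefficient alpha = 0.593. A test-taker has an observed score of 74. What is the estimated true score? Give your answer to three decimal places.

60.650

T̂ = ρX + (1 − ρ)μ
  = 0.593 × 74 + 0.407 × 41.2
  = 43.882 + 16.7684
  = 60.6504
  ≈ 60.650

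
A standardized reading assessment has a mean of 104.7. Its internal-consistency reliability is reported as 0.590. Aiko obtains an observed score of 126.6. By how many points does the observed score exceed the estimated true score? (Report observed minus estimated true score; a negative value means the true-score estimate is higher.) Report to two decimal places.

8.98

Regress the observed score toward the mean by the unreliability: T̂ = 0.590·126.6 + 0.410·104.7 = 74.6940 + 42.9270 = 117.6210.
X − T̂ = 126.6 − 117.621 = 8.979 → 8.98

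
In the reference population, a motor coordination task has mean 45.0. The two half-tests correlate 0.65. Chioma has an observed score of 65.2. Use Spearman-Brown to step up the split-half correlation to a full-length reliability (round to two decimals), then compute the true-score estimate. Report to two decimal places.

Spearman-Brown: ρ = 2r/(1 + r) = 2(0.65)/(1 + 0.65) = 1.300/1.65 = 0.7879 → 0.79
T̂ = 0.79(65.2) + 0.21(45.0) = 51.508 + 9.450 = 60.958 → 60.96

60.96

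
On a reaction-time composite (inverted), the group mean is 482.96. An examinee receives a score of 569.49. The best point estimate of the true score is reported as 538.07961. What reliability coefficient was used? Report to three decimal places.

T̂ = ρX + (1 − ρ)μ  ⇒  T̂ − μ = ρ(X − μ)
ρ = (T̂ − μ)/(X − μ) = (538.07961 − 482.96) / (569.49 − 482.96) = 55.11961 / 86.53 = 0.63700

0.637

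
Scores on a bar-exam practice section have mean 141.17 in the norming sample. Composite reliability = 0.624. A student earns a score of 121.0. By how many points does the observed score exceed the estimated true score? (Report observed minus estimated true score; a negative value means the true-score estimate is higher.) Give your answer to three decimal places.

-7.584

T̂ = ρX + (1 − ρ)μ
  = 0.624 × 121.0 + 0.376 × 141.17
  = 75.5040 + 53.07992
  = 128.58392
  ≈ 128.5839
X − T̂ = 121.0 − 128.5839 = -7.5839 → -7.584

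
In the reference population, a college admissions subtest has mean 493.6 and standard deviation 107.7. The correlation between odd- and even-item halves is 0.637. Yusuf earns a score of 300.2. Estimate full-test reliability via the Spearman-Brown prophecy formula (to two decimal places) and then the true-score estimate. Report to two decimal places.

Spearman-Brown: ρ = 2r/(1 + r) = 2(0.637)/(1 + 0.637) = 1.2740/1.637 = 0.7783 → 0.78
T̂ = 0.78(300.2) + 0.22(493.6) = 234.156 + 108.592 = 342.748 → 342.75

342.75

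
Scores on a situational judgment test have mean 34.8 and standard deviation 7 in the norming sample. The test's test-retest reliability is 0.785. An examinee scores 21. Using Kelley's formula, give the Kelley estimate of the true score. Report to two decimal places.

T̂ = ρX + (1 − ρ)μ
  = 0.785 × 21 + 0.215 × 34.8
  = 16.485 + 7.4820
  = 23.967
  ≈ 23.97

23.97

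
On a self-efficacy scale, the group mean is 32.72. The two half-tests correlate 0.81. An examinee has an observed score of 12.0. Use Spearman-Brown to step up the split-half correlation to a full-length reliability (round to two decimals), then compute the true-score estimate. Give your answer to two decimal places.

Spearman-Brown: ρ = 2r/(1 + r) = 2(0.81)/(1 + 0.81) = 1.620/1.81 = 0.8950 → 0.90
T̂ = ρX + (1 − ρ)μ
  = 0.90 × 12.0 + 0.10 × 32.72
  = 10.800 + 3.2720
  = 14.072
  ≈ 14.07

14.07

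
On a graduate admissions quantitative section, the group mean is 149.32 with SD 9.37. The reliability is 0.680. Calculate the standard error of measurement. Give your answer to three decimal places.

SEM = SD · √(1 − ρ) = 9.37 × √0.320 = 9.37 × 0.5657 = 5.3005

5.300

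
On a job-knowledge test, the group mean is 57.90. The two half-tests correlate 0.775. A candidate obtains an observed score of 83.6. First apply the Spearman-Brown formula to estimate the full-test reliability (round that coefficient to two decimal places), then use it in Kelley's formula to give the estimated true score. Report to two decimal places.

80.26

Spearman-Brown: ρ = 2r/(1 + r) = 2(0.775)/(1 + 0.775) = 1.5500/1.775 = 0.8732 → 0.87
T̂ = 0.87(83.6) + 0.13(57.90) = 72.732 + 7.5270 = 80.259 → 80.26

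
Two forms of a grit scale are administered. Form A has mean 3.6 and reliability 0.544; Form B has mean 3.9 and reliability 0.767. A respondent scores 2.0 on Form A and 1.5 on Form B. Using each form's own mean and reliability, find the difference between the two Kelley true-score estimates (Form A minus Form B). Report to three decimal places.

0.670

T̂_A = 0.544(2.0) + 0.456(3.6) = 2.72960
T̂_B = 0.767(1.5) + 0.233(3.9) = 2.05920
T̂_A − T̂_B = 0.67040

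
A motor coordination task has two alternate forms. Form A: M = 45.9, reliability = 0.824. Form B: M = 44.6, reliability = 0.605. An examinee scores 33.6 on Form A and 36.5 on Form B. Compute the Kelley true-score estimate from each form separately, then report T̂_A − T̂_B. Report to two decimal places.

T̂_A = 0.824(33.6) + 0.176(45.9) = 35.7648
T̂_B = 0.605(36.5) + 0.395(44.6) = 39.6995
T̂_A − T̂_B = -3.9347

-3.93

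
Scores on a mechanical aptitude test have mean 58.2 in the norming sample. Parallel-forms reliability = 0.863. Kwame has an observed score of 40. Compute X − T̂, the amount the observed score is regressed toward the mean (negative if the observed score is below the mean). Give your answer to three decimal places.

-2.493

Kelley's formula gives T̂ = 0.863·40 + 0.137·58.2 = 34.520 + 7.9734 = 42.49340.
X − T̂ = 40 − 42.4934 = -2.4934 → -2.493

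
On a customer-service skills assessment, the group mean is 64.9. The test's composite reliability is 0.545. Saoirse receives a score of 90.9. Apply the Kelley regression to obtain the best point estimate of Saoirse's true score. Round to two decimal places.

79.07

T̂ = ρX + (1 − ρ)μ
  = 0.545 × 90.9 + 0.455 × 64.9
  = 49.5405 + 29.5295
  = 79.070
  ≈ 79.07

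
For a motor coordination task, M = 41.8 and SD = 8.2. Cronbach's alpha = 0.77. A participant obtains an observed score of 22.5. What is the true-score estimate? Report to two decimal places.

26.94

T̂ = ρX + (1 − ρ)μ
  = 0.77 × 22.5 + 0.23 × 41.8
  = 17.325 + 9.614
  = 26.939
  ≈ 26.94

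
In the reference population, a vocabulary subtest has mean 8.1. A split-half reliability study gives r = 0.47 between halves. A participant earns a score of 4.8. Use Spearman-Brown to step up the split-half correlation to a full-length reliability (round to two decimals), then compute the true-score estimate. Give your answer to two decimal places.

Spearman-Brown: ρ = 2r/(1 + r) = 2(0.47)/(1 + 0.47) = 0.940/1.47 = 0.6395 → 0.64
T̂ = 0.64(4.8) + 0.36(8.1) = 3.072 + 2.916 = 5.988 → 5.99

5.99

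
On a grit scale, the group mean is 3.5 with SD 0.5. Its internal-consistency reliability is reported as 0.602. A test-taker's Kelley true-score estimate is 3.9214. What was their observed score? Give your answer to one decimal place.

4.2

T̂ = ρX + (1 − ρ)μ  ⇒  X = (T̂ − (1 − ρ)μ) / ρ
X = (3.9214 − 0.398 × 3.5) / 0.602 = (3.9214 − 1.3930) / 0.602 = 2.5284 / 0.602 = 4.200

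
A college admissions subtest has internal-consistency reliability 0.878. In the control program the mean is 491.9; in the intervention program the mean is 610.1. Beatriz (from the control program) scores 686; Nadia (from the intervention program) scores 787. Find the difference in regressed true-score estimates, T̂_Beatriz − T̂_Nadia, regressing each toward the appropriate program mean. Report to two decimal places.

T̂_Beatriz = 0.878(686) + 0.122(491.9) = 662.3198
T̂_Nadia = 0.878(787) + 0.122(610.1) = 765.4182
Difference = 662.3198 − 765.4182 = -103.0984

-103.10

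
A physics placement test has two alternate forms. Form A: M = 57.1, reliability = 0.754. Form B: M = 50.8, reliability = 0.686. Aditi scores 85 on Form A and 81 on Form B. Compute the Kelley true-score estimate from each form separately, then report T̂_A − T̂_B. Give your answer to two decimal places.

6.62

T̂_A = 0.754(85) + 0.246(57.1) = 78.1366
T̂_B = 0.686(81) + 0.314(50.8) = 71.5172
T̂_A − T̂_B = 6.6194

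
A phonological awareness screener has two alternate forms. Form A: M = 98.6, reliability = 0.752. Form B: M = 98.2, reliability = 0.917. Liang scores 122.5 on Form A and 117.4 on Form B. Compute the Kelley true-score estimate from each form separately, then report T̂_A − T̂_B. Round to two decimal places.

T̂_A = 0.752(122.5) + 0.248(98.6) = 116.5728
T̂_B = 0.917(117.4) + 0.083(98.2) = 115.8064
T̂_A − T̂_B = 0.7664

0.77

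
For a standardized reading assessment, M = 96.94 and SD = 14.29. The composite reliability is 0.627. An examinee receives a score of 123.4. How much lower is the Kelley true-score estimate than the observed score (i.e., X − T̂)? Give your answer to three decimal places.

T̂ = ρX + (1 − ρ)μ
  = 0.627 × 123.4 + 0.373 × 96.94
  = 77.3718 + 36.15862
  = 113.53042
  ≈ 113.5304
X − T̂ = 123.4 − 113.5304 = 9.8696 → 9.870

9.870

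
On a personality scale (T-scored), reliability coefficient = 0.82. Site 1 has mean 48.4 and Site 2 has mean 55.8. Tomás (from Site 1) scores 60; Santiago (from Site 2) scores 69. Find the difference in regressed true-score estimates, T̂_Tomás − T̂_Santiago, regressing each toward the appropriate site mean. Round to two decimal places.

T̂_Tomás = 0.82(60) + 0.18(48.4) = 57.9120
T̂_Santiago = 0.82(69) + 0.18(55.8) = 66.6240
Difference = 57.9120 − 66.6240 = -8.7120

-8.71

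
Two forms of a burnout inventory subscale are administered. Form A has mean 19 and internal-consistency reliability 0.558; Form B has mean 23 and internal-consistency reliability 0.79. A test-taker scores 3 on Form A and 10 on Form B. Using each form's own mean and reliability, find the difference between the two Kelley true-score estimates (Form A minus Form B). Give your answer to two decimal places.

T̂_A = 0.558(3) + 0.442(19) = 10.0720
T̂_B = 0.79(10) + 0.21(23) = 12.7300
T̂_A − T̂_B = -2.6580

-2.66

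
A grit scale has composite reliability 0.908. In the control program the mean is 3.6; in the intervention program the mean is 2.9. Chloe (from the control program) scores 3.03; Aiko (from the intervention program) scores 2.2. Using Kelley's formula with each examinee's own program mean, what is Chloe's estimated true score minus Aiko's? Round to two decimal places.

0.82

T̂_Chloe = 0.908(3.03) + 0.092(3.6) = 3.0824
T̂_Aiko = 0.908(2.2) + 0.092(2.9) = 2.2644
Difference = 3.0824 − 2.2644 = 0.8180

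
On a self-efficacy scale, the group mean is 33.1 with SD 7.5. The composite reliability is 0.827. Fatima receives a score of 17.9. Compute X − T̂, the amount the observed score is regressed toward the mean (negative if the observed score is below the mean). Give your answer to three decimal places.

-2.630

T̂ = ρX + (1 − ρ)μ
  = 0.827 × 17.9 + 0.173 × 33.1
  = 14.8033 + 5.7263
  = 20.52960
  ≈ 20.5296
X − T̂ = 17.9 − 20.5296 = -2.6296 → -2.630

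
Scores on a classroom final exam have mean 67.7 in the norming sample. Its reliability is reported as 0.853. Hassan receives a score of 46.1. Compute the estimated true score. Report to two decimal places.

T̂ = ρX + (1 − ρ)μ
  = 0.853 × 46.1 + 0.147 × 67.7
  = 39.3233 + 9.9519
  = 49.275
  ≈ 49.28

49.28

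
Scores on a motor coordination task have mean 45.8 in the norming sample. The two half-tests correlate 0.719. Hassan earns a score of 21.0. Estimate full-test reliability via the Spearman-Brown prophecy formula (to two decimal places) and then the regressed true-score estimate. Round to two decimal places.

Spearman-Brown: ρ = 2r/(1 + r) = 2(0.719)/(1 + 0.719) = 1.4380/1.719 = 0.8365 → 0.84
T̂ = 0.84(21.0) + 0.16(45.8) = 17.640 + 7.328 = 24.968 → 24.97

24.97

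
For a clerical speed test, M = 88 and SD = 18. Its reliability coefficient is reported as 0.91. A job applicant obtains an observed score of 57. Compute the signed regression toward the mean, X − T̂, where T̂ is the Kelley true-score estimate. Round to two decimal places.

T̂ = 0.91(57) + 0.09(88) = 51.87 + 7.92 = 59.7900 → 59.790
X − T̂ = 57 − 59.790 = -2.790 → -2.79

-2.79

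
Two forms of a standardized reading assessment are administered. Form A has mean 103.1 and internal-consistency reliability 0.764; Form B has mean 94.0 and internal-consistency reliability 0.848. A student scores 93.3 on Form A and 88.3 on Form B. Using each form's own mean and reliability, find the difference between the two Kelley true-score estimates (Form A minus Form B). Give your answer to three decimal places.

T̂_A = 0.764(93.3) + 0.236(103.1) = 95.61280
T̂_B = 0.848(88.3) + 0.152(94.0) = 89.16640
T̂_A − T̂_B = 6.44640

6.446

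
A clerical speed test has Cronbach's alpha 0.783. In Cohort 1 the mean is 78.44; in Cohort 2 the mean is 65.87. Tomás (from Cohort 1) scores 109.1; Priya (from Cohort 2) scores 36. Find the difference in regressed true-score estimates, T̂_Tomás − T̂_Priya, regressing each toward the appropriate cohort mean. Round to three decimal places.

59.965

T̂_Tomás = 0.783(109.1) + 0.217(78.44) = 102.44678
T̂_Priya = 0.783(36) + 0.217(65.87) = 42.48179
Difference = 102.44678 − 42.48179 = 59.96499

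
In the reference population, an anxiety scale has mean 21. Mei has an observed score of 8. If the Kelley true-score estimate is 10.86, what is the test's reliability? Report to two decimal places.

T̂ = ρX + (1 − ρ)μ  ⇒  T̂ − μ = ρ(X − μ)
ρ = (T̂ − μ)/(X − μ) = (10.86 − 21) / (8 − 21) = -10.14 / -13.0 = 0.7800

0.78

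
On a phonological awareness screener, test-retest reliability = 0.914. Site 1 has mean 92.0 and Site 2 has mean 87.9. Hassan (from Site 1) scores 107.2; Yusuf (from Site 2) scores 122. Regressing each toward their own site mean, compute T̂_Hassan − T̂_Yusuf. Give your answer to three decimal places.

-13.175

T̂_Hassan = 0.914(107.2) + 0.086(92.0) = 105.89280
T̂_Yusuf = 0.914(122) + 0.086(87.9) = 119.06740
Difference = 105.89280 − 119.06740 = -13.17460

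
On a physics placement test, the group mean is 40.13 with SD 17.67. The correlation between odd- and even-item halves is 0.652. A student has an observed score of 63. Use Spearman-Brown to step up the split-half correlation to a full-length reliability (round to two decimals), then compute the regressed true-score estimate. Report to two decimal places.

Spearman-Brown: ρ = 2r/(1 + r) = 2(0.652)/(1 + 0.652) = 1.3040/1.652 = 0.7893 → 0.79
T̂ = 0.79(63) + 0.21(40.13) = 49.77 + 8.4273 = 58.197 → 58.20

58.20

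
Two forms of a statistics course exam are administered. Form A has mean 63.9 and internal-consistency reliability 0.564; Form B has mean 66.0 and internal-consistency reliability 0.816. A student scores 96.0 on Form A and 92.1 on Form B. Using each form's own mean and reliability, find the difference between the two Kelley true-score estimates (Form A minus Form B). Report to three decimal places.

T̂_A = 0.564(96.0) + 0.436(63.9) = 82.00440
T̂_B = 0.816(92.1) + 0.184(66.0) = 87.29760
T̂_A − T̂_B = -5.29320

-5.293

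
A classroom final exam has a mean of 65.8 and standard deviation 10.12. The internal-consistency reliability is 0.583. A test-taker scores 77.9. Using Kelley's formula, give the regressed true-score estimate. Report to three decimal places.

Kelley's formula gives T̂ = 0.583·77.9 + 0.417·65.8 = 45.4157 + 27.4386 = 72.8543.

72.854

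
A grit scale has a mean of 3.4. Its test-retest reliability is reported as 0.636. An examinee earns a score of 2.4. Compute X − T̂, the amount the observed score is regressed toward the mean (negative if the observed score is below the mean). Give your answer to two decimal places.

Weight the observed score by reliability and the mean by (1 − reliability): T̂ = 0.636·2.4 + 0.364·3.4 = 1.5264 + 1.2376 = 2.7640.
X − T̂ = 2.4 − 2.764 = -0.364 → -0.36

-0.36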